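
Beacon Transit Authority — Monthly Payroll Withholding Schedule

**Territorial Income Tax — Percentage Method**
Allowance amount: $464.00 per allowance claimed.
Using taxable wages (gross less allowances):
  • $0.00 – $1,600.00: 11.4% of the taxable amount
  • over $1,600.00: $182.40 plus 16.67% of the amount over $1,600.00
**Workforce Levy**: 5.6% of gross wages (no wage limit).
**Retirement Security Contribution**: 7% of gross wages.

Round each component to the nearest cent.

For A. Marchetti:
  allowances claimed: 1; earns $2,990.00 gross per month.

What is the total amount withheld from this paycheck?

$713.50

Territorial Income Tax: taxable = $2,990.00 − 1×$464.00 = $2,526.00
  $182.40 + 16.67% × ($2,526.00 − $1,600.00) = $182.40 + 16.67% × $926.00 = $336.76
Workforce Levy: 5.6% × $2,990.00 = $167.44
Retirement Security Contribution: 7% × $2,990.00 = $209.30
Total: $336.76 + $167.44 + $209.30 = $713.50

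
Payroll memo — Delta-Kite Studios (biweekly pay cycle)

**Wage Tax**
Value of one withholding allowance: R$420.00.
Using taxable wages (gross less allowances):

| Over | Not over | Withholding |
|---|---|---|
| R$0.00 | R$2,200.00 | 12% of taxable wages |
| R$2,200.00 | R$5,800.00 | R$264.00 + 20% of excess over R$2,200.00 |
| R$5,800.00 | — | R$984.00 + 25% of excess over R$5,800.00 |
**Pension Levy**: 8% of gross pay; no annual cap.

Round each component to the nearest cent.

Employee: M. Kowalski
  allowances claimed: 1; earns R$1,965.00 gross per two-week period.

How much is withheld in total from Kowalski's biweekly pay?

R$342.60

Wage Tax: taxable = R$1,965.00 − 1×R$420.00 = R$1,545.00
  12% × R$1,545.00 = R$185.40
Pension Levy: 8% × R$1,965.00 = R$157.20
Total: R$185.40 + R$157.20 = R$342.60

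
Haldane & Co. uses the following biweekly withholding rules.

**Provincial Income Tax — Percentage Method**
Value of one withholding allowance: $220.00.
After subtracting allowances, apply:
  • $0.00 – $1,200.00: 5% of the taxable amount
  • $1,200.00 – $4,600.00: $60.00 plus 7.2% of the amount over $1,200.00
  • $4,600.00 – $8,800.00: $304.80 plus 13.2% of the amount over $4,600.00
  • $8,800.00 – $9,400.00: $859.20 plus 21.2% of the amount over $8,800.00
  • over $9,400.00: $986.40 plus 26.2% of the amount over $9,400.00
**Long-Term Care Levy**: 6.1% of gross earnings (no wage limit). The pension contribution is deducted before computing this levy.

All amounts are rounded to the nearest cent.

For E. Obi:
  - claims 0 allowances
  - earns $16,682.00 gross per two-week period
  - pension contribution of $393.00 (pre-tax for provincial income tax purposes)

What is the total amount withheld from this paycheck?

Provincial Income Tax: taxable = $16,682.00 − $393.00 = $16,289.00
  $986.40 + 26.2% × ($16,289.00 − $9,400.00) = $986.40 + 26.2% × $6,889.00 = $2,791.32
Long-Term Care Levy: 6.1% × $16,289.00 = $993.63
Total: $2,791.32 + $993.63 = $3,784.95

$3,784.95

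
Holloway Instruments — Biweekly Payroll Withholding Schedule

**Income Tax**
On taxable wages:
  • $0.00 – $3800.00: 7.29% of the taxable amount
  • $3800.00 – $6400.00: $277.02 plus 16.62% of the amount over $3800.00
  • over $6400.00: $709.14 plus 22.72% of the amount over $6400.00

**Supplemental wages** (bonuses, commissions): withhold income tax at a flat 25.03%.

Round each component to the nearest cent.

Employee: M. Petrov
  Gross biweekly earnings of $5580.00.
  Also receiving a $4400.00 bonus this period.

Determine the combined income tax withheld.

$1674.18

Income Tax: taxable = $5580.00
  $277.02 + 16.62% × ($5580.00 − $3800.00) = $277.02 + 16.62% × $1780.00 = $572.86
Supplemental (25.03% flat on bonus): 25.03% × $4400.00 = $1101.32
Total income tax: $572.86 + $1101.32 = $1674.18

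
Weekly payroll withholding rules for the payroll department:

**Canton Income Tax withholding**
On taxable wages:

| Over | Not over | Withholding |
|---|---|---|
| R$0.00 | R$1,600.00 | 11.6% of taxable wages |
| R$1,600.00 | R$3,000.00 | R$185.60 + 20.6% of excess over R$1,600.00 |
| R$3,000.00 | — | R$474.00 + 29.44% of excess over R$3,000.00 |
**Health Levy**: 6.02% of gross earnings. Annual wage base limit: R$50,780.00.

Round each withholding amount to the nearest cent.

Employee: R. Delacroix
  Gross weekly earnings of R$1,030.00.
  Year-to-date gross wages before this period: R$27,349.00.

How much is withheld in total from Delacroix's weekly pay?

R$181.49

Canton Income Tax: taxable = R$1,030.00
  11.6% × R$1,030.00 = R$119.48
Health Levy: 6.02% × R$1,030.00 = R$62.01
Total: R$119.48 + R$62.01 = R$181.49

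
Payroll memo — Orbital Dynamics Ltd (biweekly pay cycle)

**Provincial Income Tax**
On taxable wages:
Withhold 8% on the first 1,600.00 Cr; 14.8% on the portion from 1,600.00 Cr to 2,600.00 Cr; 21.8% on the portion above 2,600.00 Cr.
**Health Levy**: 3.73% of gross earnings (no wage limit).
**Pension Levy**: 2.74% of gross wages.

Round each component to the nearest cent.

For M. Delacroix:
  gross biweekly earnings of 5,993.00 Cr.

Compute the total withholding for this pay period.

1,403.42 Cr

Provincial Income Tax: taxable = 5,993.00 Cr
  276.00 Cr + 21.8% × (5,993.00 Cr − 2,600.00 Cr) = 276.00 Cr + 21.8% × 3,393.00 Cr = 1,015.67 Cr
Health Levy: 3.73% × 5,993.00 Cr = 223.54 Cr
Pension Levy: 2.74% × 5,993.00 Cr = 164.21 Cr
Total: 1,015.67 Cr + 223.54 Cr + 164.21 Cr = 1,403.42 Cr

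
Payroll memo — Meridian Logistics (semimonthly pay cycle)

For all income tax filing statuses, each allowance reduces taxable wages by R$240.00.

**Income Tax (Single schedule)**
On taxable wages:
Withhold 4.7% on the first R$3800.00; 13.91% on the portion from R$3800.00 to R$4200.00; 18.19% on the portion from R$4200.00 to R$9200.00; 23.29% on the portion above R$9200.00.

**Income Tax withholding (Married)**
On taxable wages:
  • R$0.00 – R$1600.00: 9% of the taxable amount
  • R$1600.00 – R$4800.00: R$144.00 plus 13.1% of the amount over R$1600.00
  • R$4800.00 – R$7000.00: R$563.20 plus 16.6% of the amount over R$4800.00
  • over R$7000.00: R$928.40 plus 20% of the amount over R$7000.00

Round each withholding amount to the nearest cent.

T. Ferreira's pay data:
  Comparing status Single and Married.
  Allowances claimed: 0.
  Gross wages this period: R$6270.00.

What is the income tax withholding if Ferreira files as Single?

R$610.77

Income Tax (Single): taxable = R$6270.00
  R$234.24 + 18.19% × (R$6270.00 − R$4200.00) = R$234.24 + 18.19% × R$2070.00 = R$610.77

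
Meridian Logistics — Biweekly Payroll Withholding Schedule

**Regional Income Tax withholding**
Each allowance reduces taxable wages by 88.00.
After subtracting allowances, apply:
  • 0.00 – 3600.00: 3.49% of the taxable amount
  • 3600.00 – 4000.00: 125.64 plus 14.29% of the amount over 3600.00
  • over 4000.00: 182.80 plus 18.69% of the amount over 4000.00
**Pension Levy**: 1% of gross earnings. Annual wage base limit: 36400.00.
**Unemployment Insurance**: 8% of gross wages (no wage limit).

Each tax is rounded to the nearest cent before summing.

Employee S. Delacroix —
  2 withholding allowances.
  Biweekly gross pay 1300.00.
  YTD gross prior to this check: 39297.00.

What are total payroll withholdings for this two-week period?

Regional Income Tax: taxable = 1300.00 − 2×88.00 = 1124.00
  3.49% × 1124.00 = 39.23
Pension Levy: YTD 39297.00 ≥ cap 36400.00 → 0.00
Unemployment Insurance: 8% × 1300.00 = 104.00
Total: 39.23 + 0.00 + 104.00 = 143.23

143.23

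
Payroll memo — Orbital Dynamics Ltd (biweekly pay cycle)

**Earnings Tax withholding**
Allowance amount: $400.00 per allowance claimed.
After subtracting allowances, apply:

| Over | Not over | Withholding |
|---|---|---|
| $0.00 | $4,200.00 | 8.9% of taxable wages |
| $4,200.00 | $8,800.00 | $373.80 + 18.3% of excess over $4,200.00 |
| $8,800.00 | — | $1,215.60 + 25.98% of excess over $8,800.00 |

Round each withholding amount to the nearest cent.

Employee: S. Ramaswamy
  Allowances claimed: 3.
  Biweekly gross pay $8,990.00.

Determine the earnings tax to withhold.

Earnings Tax: taxable = $8,990.00 − 3×$400.00 = $7,790.00
  $373.80 + 18.3% × ($7,790.00 − $4,200.00) = $373.80 + 18.3% × $3,590.00 = $1,030.77

$1,030.77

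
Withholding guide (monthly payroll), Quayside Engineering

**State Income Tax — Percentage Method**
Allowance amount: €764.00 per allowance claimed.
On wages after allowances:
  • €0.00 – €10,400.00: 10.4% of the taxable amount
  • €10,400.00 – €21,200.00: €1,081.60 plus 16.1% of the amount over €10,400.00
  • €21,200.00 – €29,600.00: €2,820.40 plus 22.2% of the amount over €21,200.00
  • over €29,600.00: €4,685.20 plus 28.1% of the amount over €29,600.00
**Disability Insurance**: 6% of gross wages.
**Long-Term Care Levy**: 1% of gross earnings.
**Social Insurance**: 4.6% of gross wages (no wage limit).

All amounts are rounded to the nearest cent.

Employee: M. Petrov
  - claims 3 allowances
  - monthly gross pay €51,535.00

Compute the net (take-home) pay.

State Income Tax: taxable = €51,535.00 − 3×€764.00 = €49,243.00
  €4,685.20 + 28.1% × (€49,243.00 − €29,600.00) = €4,685.20 + 28.1% × €19,643.00 = €10,204.88
Disability Insurance: 6% × €51,535.00 = €3,092.10
Long-Term Care Levy: 1% × €51,535.00 = €515.35
Social Insurance: 4.6% × €51,535.00 = €2,370.61
Total withheld: €10,204.88 + €3,092.10 + €515.35 + €2,370.61 = €16,182.94
Net pay: €51,535.00 − €16,182.94 = €35,352.06

€35,352.06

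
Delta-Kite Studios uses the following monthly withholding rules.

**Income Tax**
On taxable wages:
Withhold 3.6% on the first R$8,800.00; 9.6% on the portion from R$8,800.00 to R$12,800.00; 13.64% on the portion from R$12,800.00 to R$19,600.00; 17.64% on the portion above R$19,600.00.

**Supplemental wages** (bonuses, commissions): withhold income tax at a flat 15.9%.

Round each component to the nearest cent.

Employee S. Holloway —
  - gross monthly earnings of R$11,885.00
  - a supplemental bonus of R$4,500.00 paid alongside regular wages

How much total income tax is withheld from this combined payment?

Income Tax: taxable = R$11,885.00
  R$316.80 + 9.6% × (R$11,885.00 − R$8,800.00) = R$316.80 + 9.6% × R$3,085.00 = R$612.96
Supplemental (15.9% flat on bonus): 15.9% × R$4,500.00 = R$715.50
Total income tax: R$612.96 + R$715.50 = R$1,328.46

R$1,328.46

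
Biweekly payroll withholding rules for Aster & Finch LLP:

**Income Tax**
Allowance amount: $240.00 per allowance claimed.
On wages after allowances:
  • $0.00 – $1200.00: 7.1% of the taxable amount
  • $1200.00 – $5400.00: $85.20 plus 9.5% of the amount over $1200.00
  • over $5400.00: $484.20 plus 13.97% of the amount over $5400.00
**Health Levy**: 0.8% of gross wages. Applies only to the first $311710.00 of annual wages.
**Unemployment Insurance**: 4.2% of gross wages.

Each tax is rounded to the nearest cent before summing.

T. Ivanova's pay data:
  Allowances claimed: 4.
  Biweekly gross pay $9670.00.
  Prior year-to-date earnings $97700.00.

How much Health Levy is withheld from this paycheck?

Health Levy: 0.8% × $9670.00 = $77.36

$77.36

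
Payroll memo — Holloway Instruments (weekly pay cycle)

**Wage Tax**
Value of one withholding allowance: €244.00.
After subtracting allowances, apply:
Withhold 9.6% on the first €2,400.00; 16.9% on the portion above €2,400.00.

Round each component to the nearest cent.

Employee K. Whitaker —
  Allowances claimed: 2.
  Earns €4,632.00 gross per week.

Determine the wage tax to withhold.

€525.14

Wage Tax: taxable = €4,632.00 − 2×€244.00 = €4,144.00
  €230.40 + 16.9% × (€4,144.00 − €2,400.00) = €230.40 + 16.9% × €1,744.00 = €525.14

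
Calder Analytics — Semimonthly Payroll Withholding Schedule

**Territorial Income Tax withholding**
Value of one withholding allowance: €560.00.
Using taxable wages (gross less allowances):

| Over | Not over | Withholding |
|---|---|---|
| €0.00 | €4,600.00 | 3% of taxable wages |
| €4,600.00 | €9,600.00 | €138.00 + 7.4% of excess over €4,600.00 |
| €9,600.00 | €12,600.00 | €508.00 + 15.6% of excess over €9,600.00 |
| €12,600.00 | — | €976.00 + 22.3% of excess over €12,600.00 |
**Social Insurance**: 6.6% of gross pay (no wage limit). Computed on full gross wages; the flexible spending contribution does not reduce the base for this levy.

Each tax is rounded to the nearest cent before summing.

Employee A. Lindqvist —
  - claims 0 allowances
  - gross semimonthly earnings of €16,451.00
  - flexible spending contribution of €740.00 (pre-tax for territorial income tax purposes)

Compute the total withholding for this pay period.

Territorial Income Tax: taxable = €16,451.00 − €740.00 = €15,711.00
  €976.00 + 22.3% × (€15,711.00 − €12,600.00) = €976.00 + 22.3% × €3,111.00 = €1,669.75
Social Insurance: 6.6% × €16,451.00 = €1,085.77
Total: €1,669.75 + €1,085.77 = €2,755.52

€2,755.52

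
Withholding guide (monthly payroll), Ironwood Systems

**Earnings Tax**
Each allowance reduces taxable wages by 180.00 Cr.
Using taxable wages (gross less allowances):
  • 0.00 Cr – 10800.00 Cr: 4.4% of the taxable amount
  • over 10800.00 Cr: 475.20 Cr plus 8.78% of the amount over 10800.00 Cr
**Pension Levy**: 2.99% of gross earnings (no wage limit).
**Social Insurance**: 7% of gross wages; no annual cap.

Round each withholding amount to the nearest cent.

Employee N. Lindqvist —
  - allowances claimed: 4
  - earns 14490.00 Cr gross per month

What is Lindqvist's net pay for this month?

Earnings Tax: taxable = 14490.00 Cr − 4×180.00 Cr = 13770.00 Cr
  475.20 Cr + 8.78% × (13770.00 Cr − 10800.00 Cr) = 475.20 Cr + 8.78% × 2970.00 Cr = 735.97 Cr
Pension Levy: 2.99% × 14490.00 Cr = 433.25 Cr
Social Insurance: 7% × 14490.00 Cr = 1014.30 Cr
Total withheld: 735.97 Cr + 433.25 Cr + 1014.30 Cr = 2183.52 Cr
Net pay: 14490.00 Cr − 2183.52 Cr = 12306.48 Cr

12306.48 Cr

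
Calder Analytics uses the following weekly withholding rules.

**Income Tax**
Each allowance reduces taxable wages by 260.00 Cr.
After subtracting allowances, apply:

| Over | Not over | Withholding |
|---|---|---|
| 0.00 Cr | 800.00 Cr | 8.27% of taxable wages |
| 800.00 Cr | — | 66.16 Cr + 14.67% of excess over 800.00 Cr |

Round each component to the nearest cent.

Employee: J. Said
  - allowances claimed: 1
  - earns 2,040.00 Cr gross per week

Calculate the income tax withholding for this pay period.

Income Tax: taxable = 2,040.00 Cr − 1×260.00 Cr = 1,780.00 Cr
  66.16 Cr + 14.67% × (1,780.00 Cr − 800.00 Cr) = 66.16 Cr + 14.67% × 980.00 Cr = 209.93 Cr

209.93 Cr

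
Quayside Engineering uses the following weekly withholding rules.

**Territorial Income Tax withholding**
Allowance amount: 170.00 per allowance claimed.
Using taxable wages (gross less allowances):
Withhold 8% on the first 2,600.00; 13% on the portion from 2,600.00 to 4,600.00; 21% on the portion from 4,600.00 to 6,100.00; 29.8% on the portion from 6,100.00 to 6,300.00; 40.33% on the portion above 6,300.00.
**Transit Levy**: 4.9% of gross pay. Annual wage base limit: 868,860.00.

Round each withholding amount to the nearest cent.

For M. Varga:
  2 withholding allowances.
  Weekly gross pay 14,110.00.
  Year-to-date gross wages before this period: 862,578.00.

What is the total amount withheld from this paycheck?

4,163.07

Territorial Income Tax: taxable = 14,110.00 − 2×170.00 = 13,770.00
  842.60 + 40.33% × (13,770.00 − 6,300.00) = 842.60 + 40.33% × 7,470.00 = 3,855.25
Transit Levy: cap 868,860.00 − YTD 862,578.00 = 6,282.00 subject; 4.9% × 6,282.00 = 307.82
Total: 3,855.25 + 307.82 = 4,163.07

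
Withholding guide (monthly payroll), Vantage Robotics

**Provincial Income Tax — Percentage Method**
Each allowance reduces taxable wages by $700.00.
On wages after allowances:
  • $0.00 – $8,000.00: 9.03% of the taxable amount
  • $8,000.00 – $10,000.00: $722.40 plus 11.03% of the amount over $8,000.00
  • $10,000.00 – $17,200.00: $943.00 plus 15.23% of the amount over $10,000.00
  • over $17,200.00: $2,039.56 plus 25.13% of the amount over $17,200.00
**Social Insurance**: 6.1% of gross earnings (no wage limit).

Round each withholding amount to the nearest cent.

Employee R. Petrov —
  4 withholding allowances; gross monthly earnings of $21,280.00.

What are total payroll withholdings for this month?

Provincial Income Tax: taxable = $21,280.00 − 4×$700.00 = $18,480.00
  $2,039.56 + 25.13% × ($18,480.00 − $17,200.00) = $2,039.56 + 25.13% × $1,280.00 = $2,361.22
Social Insurance: 6.1% × $21,280.00 = $1,298.08
Total: $2,361.22 + $1,298.08 = $3,659.30

$3,659.30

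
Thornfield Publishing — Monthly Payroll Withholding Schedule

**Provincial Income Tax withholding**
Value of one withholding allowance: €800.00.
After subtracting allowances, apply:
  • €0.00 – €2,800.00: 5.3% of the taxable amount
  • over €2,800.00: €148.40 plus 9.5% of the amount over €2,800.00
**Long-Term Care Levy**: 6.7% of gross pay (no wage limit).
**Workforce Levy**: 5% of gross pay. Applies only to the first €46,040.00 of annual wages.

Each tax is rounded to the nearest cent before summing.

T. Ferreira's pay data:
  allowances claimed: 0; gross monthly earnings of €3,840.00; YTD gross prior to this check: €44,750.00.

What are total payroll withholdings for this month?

Provincial Income Tax: taxable = €3,840.00
  €148.40 + 9.5% × (€3,840.00 − €2,800.00) = €148.40 + 9.5% × €1,040.00 = €247.20
Long-Term Care Levy: 6.7% × €3,840.00 = €257.28
Workforce Levy: cap €46,040.00 − YTD €44,750.00 = €1,290.00 subject; 5% × €1,290.00 = €64.50
Total: €247.20 + €257.28 + €64.50 = €568.98

€568.98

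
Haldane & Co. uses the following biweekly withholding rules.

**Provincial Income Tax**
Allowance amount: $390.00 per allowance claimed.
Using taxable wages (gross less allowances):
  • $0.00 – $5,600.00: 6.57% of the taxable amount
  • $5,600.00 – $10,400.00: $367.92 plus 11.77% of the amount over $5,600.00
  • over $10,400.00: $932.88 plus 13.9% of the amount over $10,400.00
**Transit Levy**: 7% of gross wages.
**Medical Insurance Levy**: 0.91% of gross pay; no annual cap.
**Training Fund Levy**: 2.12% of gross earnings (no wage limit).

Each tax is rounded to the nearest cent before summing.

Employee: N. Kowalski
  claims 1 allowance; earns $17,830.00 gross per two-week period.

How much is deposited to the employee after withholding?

$14,130.21

Provincial Income Tax: taxable = $17,830.00 − 1×$390.00 = $17,440.00
  $932.88 + 13.9% × ($17,440.00 − $10,400.00) = $932.88 + 13.9% × $7,040.00 = $1,911.44
Transit Levy: 7% × $17,830.00 = $1,248.10
Medical Insurance Levy: 0.91% × $17,830.00 = $162.25
Training Fund Levy: 2.12% × $17,830.00 = $378.00
Total withheld: $1,911.44 + $1,248.10 + $162.25 + $378.00 = $3,699.79
Net pay: $17,830.00 − $3,699.79 = $14,130.21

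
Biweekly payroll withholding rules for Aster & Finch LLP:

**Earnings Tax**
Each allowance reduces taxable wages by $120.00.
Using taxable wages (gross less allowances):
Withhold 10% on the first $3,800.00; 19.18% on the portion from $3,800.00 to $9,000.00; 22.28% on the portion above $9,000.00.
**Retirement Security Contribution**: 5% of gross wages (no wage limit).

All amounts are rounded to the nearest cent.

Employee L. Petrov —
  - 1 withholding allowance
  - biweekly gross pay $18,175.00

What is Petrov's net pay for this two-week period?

$13,871.44

Earnings Tax: taxable = $18,175.00 − 1×$120.00 = $18,055.00
  $1,377.36 + 22.28% × ($18,055.00 − $9,000.00) = $1,377.36 + 22.28% × $9,055.00 = $3,394.81
Retirement Security Contribution: 5% × $18,175.00 = $908.75
Total withheld: $3,394.81 + $908.75 = $4,303.56
Net pay: $18,175.00 − $4,303.56 = $13,871.44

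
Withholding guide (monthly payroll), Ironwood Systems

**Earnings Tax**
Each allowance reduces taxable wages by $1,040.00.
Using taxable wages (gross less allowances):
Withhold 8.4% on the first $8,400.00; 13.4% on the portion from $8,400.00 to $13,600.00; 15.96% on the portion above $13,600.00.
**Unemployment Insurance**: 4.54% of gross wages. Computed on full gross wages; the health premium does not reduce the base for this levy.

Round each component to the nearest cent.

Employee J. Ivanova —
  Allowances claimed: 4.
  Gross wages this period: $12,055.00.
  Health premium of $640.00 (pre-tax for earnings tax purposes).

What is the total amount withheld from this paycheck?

$1,156.72

Earnings Tax: taxable = $12,055.00 − $640.00 − 4×$1,040.00 = $7,255.00
  8.4% × $7,255.00 = $609.42
Unemployment Insurance: 4.54% × $12,055.00 = $547.30
Total: $609.42 + $547.30 = $1,156.72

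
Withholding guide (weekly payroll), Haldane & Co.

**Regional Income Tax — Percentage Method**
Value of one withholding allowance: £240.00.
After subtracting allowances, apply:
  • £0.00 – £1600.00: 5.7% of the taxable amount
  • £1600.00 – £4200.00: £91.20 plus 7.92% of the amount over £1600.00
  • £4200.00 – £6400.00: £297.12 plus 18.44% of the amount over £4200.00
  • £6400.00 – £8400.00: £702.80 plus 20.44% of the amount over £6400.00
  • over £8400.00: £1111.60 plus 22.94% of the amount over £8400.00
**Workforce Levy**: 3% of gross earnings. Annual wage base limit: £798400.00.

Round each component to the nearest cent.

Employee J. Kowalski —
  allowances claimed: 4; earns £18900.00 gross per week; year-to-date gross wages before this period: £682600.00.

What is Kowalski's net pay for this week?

£15032.92

Regional Income Tax: taxable = £18900.00 − 4×£240.00 = £17940.00
  £1111.60 + 22.94% × (£17940.00 − £8400.00) = £1111.60 + 22.94% × £9540.00 = £3300.08
Workforce Levy: 3% × £18900.00 = £567.00
Total withheld: £3300.08 + £567.00 = £3867.08
Net pay: £18900.00 − £3867.08 = £15032.92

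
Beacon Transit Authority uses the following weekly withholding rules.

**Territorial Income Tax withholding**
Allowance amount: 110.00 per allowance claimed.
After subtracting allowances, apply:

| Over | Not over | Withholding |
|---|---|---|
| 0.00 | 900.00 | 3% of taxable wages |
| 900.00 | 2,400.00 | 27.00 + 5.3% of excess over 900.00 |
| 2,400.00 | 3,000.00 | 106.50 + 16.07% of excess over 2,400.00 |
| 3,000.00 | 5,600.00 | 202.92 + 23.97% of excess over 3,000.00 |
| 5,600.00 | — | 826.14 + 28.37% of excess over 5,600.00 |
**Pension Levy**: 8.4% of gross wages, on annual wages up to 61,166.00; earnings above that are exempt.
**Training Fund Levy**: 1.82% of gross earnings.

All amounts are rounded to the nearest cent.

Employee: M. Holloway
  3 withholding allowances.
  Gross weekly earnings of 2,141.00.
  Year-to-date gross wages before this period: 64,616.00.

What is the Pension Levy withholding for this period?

Pension Levy: YTD 64,616.00 ≥ cap 61,166.00 → 0.00

0.00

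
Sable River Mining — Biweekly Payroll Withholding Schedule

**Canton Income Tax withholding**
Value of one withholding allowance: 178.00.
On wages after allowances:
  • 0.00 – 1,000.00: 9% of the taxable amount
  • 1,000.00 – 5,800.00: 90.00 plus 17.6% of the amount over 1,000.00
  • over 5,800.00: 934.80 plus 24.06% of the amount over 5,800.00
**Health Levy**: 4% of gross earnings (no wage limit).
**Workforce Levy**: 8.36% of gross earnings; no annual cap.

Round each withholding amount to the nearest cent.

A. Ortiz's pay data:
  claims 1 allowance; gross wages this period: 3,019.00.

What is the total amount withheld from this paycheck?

Canton Income Tax: taxable = 3,019.00 − 1×178.00 = 2,841.00
  90.00 + 17.6% × (2,841.00 − 1,000.00) = 90.00 + 17.6% × 1,841.00 = 414.02
Health Levy: 4% × 3,019.00 = 120.76
Workforce Levy: 8.36% × 3,019.00 = 252.39
Total: 414.02 + 120.76 + 252.39 = 787.17

787.17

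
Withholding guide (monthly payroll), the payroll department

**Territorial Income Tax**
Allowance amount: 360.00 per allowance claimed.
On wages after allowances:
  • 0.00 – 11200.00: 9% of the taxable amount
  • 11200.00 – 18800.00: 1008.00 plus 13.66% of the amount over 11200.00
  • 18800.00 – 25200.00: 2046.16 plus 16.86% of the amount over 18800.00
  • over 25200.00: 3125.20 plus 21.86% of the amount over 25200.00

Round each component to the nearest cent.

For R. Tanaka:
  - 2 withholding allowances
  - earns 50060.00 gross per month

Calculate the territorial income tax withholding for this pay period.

Territorial Income Tax: taxable = 50060.00 − 2×360.00 = 49340.00
  3125.20 + 21.86% × (49340.00 − 25200.00) = 3125.20 + 21.86% × 24140.00 = 8402.20

8402.20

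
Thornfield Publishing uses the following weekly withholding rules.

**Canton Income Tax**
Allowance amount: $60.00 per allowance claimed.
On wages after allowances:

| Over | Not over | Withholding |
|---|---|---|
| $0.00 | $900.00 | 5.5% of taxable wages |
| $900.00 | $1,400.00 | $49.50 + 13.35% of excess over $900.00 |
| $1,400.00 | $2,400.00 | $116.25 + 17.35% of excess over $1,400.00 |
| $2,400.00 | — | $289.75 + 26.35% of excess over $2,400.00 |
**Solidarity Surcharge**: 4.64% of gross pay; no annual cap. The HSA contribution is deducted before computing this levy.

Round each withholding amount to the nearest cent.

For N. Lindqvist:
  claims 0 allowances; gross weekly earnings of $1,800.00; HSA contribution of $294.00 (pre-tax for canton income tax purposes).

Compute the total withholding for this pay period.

$204.52

Canton Income Tax: taxable = $1,800.00 − $294.00 = $1,506.00
  $116.25 + 17.35% × ($1,506.00 − $1,400.00) = $116.25 + 17.35% × $106.00 = $134.64
Solidarity Surcharge: 4.64% × $1,506.00 = $69.88
Total: $134.64 + $69.88 = $204.52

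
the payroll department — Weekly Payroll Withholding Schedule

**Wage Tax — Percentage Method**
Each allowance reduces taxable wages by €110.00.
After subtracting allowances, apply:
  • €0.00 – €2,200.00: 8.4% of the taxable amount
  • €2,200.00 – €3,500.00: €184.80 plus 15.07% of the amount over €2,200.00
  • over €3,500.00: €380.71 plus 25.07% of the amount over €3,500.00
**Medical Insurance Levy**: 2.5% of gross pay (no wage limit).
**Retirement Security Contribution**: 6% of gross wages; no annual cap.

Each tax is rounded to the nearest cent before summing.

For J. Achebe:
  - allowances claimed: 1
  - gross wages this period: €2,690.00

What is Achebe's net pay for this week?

€2,219.28

Wage Tax: taxable = €2,690.00 − 1×€110.00 = €2,580.00
  €184.80 + 15.07% × (€2,580.00 − €2,200.00) = €184.80 + 15.07% × €380.00 = €242.07
Medical Insurance Levy: 2.5% × €2,690.00 = €67.25
Retirement Security Contribution: 6% × €2,690.00 = €161.40
Total withheld: €242.07 + €67.25 + €161.40 = €470.72
Net pay: €2,690.00 − €470.72 = €2,219.28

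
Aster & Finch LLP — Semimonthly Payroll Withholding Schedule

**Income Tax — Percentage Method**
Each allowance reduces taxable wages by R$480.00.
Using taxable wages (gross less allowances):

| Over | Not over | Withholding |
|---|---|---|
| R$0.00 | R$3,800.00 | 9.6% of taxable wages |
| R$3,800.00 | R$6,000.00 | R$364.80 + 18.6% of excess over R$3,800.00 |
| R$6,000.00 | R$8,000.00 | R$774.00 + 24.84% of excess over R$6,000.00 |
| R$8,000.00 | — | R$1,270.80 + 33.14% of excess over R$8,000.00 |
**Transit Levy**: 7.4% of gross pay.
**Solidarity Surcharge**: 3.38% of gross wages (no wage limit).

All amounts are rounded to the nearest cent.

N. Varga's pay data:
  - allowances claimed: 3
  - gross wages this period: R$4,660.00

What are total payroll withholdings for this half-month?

R$811.47

Income Tax: taxable = R$4,660.00 − 3×R$480.00 = R$3,220.00
  9.6% × R$3,220.00 = R$309.12
Transit Levy: 7.4% × R$4,660.00 = R$344.84
Solidarity Surcharge: 3.38% × R$4,660.00 = R$157.51
Total: R$309.12 + R$344.84 + R$157.51 = R$811.47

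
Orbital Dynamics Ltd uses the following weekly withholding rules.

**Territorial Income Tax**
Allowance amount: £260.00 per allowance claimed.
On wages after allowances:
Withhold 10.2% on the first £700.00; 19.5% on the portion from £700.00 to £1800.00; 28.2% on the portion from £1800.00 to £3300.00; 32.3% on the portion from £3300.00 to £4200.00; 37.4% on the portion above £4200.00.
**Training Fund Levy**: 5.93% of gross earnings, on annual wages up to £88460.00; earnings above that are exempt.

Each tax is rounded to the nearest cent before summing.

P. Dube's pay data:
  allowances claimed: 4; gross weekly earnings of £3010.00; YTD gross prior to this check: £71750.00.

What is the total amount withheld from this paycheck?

£512.33

Territorial Income Tax: taxable = £3010.00 − 4×£260.00 = £1970.00
  £285.90 + 28.2% × (£1970.00 − £1800.00) = £285.90 + 28.2% × £170.00 = £333.84
Training Fund Levy: 5.93% × £3010.00 = £178.49
Total: £333.84 + £178.49 = £512.33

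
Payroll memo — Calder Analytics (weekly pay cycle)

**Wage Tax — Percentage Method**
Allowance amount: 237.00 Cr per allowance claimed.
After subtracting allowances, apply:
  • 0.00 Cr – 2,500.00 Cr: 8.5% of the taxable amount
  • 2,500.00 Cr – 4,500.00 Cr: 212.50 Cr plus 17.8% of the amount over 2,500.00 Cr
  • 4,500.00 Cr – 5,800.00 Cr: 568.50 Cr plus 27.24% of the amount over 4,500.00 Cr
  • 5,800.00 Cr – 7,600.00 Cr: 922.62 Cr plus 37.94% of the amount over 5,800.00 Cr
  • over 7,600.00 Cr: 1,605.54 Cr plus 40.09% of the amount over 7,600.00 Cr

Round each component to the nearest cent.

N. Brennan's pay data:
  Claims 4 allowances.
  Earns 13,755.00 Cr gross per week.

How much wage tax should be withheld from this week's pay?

3,693.03 Cr

Wage Tax: taxable = 13,755.00 Cr − 4×237.00 Cr = 12,807.00 Cr
  1,605.54 Cr + 40.09% × (12,807.00 Cr − 7,600.00 Cr) = 1,605.54 Cr + 40.09% × 5,207.00 Cr = 3,693.03 Cr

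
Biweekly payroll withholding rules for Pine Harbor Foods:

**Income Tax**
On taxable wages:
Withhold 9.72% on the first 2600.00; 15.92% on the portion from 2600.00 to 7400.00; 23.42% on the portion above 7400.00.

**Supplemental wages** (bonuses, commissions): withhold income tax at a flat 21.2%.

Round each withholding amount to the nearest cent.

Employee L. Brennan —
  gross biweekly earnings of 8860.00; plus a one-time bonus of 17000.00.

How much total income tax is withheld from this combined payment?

4962.81

Income Tax: taxable = 8860.00
  1016.88 + 23.42% × (8860.00 − 7400.00) = 1016.88 + 23.42% × 1460.00 = 1358.81
Supplemental (21.2% flat on bonus): 21.2% × 17000.00 = 3604.00
Total income tax: 1358.81 + 3604.00 = 4962.81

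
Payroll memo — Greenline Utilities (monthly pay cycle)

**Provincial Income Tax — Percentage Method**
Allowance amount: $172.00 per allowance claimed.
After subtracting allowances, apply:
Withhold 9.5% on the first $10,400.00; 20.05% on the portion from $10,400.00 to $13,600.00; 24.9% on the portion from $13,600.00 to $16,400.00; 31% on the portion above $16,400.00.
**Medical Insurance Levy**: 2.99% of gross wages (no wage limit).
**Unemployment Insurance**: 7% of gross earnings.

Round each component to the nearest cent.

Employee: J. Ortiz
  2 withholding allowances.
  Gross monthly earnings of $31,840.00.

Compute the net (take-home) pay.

$21,652.62

Provincial Income Tax: taxable = $31,840.00 − 2×$172.00 = $31,496.00
  $2,326.80 + 31% × ($31,496.00 − $16,400.00) = $2,326.80 + 31% × $15,096.00 = $7,006.56
Medical Insurance Levy: 2.99% × $31,840.00 = $952.02
Unemployment Insurance: 7% × $31,840.00 = $2,228.80
Total withheld: $7,006.56 + $952.02 + $2,228.80 = $10,187.38
Net pay: $31,840.00 − $10,187.38 = $21,652.62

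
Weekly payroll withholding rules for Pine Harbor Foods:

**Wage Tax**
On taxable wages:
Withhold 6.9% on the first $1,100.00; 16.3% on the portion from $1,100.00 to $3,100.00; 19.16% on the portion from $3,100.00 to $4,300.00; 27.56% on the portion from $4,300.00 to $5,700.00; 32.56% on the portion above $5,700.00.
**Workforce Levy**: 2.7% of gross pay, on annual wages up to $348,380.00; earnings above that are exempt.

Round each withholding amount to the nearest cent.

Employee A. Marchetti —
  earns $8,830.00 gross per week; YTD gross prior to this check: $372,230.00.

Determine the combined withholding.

$2,036.79

Wage Tax: taxable = $8,830.00
  $1,017.66 + 32.56% × ($8,830.00 − $5,700.00) = $1,017.66 + 32.56% × $3,130.00 = $2,036.79
Workforce Levy: YTD $372,230.00 ≥ cap $348,380.00 → $0.00
Total: $2,036.79 + $0.00 = $2,036.79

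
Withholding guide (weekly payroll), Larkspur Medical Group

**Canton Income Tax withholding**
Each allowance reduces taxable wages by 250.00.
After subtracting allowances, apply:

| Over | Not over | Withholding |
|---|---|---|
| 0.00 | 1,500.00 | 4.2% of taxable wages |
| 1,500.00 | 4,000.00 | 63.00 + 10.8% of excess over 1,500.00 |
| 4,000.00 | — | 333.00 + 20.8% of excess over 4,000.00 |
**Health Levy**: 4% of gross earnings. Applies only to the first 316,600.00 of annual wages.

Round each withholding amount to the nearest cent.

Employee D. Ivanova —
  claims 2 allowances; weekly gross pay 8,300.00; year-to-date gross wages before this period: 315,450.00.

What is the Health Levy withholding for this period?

Health Levy: cap 316,600.00 − YTD 315,450.00 = 1,150.00 subject; 4% × 1,150.00 = 46.00

46.00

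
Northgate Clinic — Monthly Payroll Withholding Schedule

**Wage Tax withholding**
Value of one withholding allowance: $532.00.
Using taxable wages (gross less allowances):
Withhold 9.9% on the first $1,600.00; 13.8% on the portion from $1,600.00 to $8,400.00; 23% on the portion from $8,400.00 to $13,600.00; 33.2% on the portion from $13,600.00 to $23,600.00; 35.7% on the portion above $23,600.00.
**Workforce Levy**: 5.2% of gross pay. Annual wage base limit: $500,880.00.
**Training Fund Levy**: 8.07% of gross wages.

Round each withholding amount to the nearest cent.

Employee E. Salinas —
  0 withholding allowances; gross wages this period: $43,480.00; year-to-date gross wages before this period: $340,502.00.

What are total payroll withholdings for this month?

Wage Tax: taxable = $43,480.00
  $5,612.80 + 35.7% × ($43,480.00 − $23,600.00) = $5,612.80 + 35.7% × $19,880.00 = $12,709.96
Workforce Levy: 5.2% × $43,480.00 = $2,260.96
Training Fund Levy: 8.07% × $43,480.00 = $3,508.84
Total: $12,709.96 + $2,260.96 + $3,508.84 = $18,479.76

$18,479.76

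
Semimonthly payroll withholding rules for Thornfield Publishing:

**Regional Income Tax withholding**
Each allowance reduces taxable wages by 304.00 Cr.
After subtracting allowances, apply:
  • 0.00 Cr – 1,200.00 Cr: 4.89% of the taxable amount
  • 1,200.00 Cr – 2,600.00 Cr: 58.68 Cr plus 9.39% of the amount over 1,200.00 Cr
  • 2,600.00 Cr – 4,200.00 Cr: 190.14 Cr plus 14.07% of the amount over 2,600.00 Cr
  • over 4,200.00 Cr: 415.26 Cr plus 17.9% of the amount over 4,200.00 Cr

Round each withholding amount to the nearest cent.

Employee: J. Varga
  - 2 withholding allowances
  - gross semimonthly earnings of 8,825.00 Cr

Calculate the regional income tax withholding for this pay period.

Regional Income Tax: taxable = 8,825.00 Cr − 2×304.00 Cr = 8,217.00 Cr
  415.26 Cr + 17.9% × (8,217.00 Cr − 4,200.00 Cr) = 415.26 Cr + 17.9% × 4,017.00 Cr = 1,134.30 Cr

1,134.30 Cr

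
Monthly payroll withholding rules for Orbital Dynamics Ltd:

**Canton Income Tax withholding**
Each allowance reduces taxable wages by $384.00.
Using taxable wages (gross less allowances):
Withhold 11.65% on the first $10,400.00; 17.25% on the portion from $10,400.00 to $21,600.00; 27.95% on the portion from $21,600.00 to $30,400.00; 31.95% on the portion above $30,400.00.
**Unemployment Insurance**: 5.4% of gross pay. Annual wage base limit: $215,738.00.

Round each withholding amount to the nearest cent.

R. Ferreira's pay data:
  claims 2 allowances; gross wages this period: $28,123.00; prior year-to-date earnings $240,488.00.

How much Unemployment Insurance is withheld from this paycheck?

Unemployment Insurance: YTD $240,488.00 ≥ cap $215,738.00 → $0.00

$0.00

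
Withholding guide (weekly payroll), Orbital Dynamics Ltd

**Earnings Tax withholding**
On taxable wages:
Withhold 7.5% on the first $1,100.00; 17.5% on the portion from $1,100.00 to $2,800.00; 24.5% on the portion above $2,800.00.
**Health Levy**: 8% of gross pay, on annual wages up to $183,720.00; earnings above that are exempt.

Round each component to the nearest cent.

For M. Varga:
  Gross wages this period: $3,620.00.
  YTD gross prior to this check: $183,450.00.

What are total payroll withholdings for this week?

$602.50

Earnings Tax: taxable = $3,620.00
  $380.00 + 24.5% × ($3,620.00 − $2,800.00) = $380.00 + 24.5% × $820.00 = $580.90
Health Levy: cap $183,720.00 − YTD $183,450.00 = $270.00 subject; 8% × $270.00 = $21.60
Total: $580.90 + $21.60 = $602.50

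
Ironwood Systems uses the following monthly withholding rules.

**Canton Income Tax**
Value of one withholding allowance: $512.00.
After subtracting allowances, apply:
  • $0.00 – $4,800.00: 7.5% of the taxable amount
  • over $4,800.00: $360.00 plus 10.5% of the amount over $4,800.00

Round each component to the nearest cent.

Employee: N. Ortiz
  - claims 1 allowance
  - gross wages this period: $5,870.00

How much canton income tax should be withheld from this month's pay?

Canton Income Tax: taxable = $5,870.00 − 1×$512.00 = $5,358.00
  $360.00 + 10.5% × ($5,358.00 − $4,800.00) = $360.00 + 10.5% × $558.00 = $418.59

$418.59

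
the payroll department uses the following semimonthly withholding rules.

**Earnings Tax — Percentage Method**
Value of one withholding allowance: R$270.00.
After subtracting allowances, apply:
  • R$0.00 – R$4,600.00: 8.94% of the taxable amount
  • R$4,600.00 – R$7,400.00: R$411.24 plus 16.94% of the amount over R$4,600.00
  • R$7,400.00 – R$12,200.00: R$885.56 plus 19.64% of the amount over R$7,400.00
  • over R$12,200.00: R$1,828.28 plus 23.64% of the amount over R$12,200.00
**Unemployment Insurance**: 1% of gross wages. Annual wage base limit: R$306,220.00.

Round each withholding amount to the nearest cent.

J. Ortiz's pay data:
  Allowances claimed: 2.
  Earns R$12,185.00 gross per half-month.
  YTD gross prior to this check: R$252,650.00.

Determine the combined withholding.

Earnings Tax: taxable = R$12,185.00 − 2×R$270.00 = R$11,645.00
  R$885.56 + 19.64% × (R$11,645.00 − R$7,400.00) = R$885.56 + 19.64% × R$4,245.00 = R$1,719.28
Unemployment Insurance: 1% × R$12,185.00 = R$121.85
Total: R$1,719.28 + R$121.85 = R$1,841.13

R$1,841.13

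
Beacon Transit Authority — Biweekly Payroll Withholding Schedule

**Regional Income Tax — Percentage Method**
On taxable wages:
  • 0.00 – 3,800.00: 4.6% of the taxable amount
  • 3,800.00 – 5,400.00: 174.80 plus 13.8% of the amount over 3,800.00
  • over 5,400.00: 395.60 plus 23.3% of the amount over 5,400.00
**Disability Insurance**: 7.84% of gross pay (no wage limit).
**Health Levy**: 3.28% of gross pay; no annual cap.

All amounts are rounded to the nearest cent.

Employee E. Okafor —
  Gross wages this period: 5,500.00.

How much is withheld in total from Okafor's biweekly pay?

1,030.50

Regional Income Tax: taxable = 5,500.00
  395.60 + 23.3% × (5,500.00 − 5,400.00) = 395.60 + 23.3% × 100.00 = 418.90
Disability Insurance: 7.84% × 5,500.00 = 431.20
Health Levy: 3.28% × 5,500.00 = 180.40
Total: 418.90 + 431.20 + 180.40 = 1,030.50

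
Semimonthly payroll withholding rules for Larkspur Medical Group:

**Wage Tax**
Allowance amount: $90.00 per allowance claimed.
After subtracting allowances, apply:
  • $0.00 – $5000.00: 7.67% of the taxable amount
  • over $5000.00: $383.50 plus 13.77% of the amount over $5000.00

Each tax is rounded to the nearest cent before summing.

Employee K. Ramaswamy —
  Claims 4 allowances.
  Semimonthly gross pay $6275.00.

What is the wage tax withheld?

$509.50

Wage Tax: taxable = $6275.00 − 4×$90.00 = $5915.00
  $383.50 + 13.77% × ($5915.00 − $5000.00) = $383.50 + 13.77% × $915.00 = $509.50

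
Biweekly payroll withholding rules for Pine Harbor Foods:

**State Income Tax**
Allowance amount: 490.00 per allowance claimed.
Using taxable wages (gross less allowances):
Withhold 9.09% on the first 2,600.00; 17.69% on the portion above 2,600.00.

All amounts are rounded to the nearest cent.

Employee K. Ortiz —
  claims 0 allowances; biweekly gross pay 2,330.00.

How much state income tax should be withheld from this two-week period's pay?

211.80

State Income Tax: taxable = 2,330.00
  9.09% × 2,330.00 = 211.80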